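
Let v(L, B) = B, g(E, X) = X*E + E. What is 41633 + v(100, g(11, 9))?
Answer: 41743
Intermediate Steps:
g(E, X) = E + E*X (g(E, X) = E*X + E = E + E*X)
41633 + v(100, g(11, 9)) = 41633 + 11*(1 + 9) = 41633 + 11*10 = 41633 + 110 = 41743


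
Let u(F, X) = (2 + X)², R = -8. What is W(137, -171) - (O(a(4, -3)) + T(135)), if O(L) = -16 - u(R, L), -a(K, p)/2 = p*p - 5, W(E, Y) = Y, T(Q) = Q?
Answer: -254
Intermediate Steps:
a(K, p) = 10 - 2*p² (a(K, p) = -2*(p*p - 5) = -2*(p² - 5) = -2*(-5 + p²) = 10 - 2*p²)
O(L) = -16 - (2 + L)²
W(137, -171) - (O(a(4, -3)) + T(135)) = -171 - ((-16 - (2 + (10 - 2*(-3)²))²) + 135) = -171 - ((-16 - (2 + (10 - 2*9))²) + 135) = -171 - ((-16 - (2 + (10 - 18))²) + 135) = -171 - ((-16 - (2 - 8)²) + 135) = -171 - ((-16 - 1*(-6)²) + 135) = -171 - ((-16 - 1*36) + 135) = -171 - ((-16 - 36) + 135) = -171 - (-52 + 135) = -171 - 1*83 = -171 - 83 = -254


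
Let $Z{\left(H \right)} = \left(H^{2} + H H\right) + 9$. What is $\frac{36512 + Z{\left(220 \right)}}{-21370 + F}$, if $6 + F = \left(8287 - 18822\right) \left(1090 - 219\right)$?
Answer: $- \frac{133321}{9197361} \approx -0.014496$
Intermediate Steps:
$Z{\left(H \right)} = 9 + 2 H^{2}$ ($Z{\left(H \right)} = \left(H^{2} + H^{2}\right) + 9 = 2 H^{2} + 9 = 9 + 2 H^{2}$)
$F = -9175991$ ($F = -6 + \left(8287 - 18822\right) \left(1090 - 219\right) = -6 - 9175985 = -9175991$)
$\frac{36512 + Z{\left(220 \right)}}{-21370 + F} = \frac{36512 + \left(9 + 2 \cdot 220^{2}\right)}{-21370 - 9175991} = \frac{36512 + \left(9 + 2 \cdot 48400\right)}{-9197361} = \left(36512 + \left(9 + 96800\right)\right) \left(- \frac{1}{9197361}\right) = \left(36512 + 96809\right) \left(- \frac{1}{9197361}\right) = 133321 \left(- \frac{1}{9197361}\right) = - \frac{133321}{9197361}$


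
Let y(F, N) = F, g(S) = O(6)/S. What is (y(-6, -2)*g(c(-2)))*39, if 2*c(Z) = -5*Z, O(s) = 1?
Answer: -234/5 ≈ -46.800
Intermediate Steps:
c(Z) = -5*Z/2 (c(Z) = (-5*Z)/2 = -5*Z/2)
g(S) = 1/S
(y(-6, -2)*g(c(-2)))*39 = -6/((-5/2*(-2)))*39 = -6/5*39 = -234/5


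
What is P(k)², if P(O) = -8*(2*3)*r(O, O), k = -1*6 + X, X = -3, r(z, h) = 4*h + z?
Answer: 4665600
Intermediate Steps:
r(z, h) = z + 4*h
k = -9 (k = -1*6 - 3 = -6 - 3 = -9)
P(O) = -240*O (P(O) = -8*(2*3)*(O + 4*O) = -8*6*(5*O) = -8*30*O = -240*O)
P(k)² = (-240*(-9))² = 2160² = 4665600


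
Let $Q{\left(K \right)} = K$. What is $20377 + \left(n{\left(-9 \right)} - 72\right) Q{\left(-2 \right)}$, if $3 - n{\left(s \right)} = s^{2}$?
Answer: $20677$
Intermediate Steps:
$n{\left(s \right)} = 3 - s^{2}$
$20377 + \left(n{\left(-9 \right)} - 72\right) Q{\left(-2 \right)} = 20377 + \left(\left(3 - \left(-9\right)^{2}\right) - 72\right) \left(-2\right) = 20377 + \left(\left(3 - 81\right) - 72\right) \left(-2\right) = 20377 + \left(-78 - 72\right) \left(-2\right) = 20377 - -300 = 20377 + 300 = 20677$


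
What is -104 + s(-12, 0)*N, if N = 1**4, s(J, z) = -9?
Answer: -113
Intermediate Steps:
N = 1
-104 + s(-12, 0)*N = -104 - 9*1 = -104 - 9 = -113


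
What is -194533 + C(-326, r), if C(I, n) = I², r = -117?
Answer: -88257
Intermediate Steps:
-194533 + C(-326, r) = -194533 + (-326)² = -194533 + 106276 = -88257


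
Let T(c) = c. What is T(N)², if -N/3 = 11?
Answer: 1089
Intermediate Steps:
N = -33 (N = -3*11 = -33)
T(N)² = (-33)² = 1089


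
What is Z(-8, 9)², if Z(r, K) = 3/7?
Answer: 9/49 ≈ 0.18367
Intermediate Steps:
Z(r, K) = 3/7 (Z(r, K) = 3*(⅐) = 3/7)
Z(-8, 9)² = (3/7)² = 9/49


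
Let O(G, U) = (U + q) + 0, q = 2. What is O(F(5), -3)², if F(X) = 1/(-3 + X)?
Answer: 1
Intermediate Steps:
O(G, U) = 2 + U (O(G, U) = (U + 2) + 0 = (2 + U) + 0 = 2 + U)
O(F(5), -3)² = (2 - 3)² = (-1)² = 1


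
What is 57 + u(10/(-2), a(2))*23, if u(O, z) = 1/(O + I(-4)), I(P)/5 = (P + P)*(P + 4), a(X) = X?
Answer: 262/5 ≈ 52.400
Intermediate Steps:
I(P) = 10*P*(4 + P) (I(P) = 5*((P + P)*(P + 4)) = 5*((2*P)*(4 + P)) = 5*(2*P*(4 + P)) = 10*P*(4 + P))
u(O, z) = 1/O (u(O, z) = 1/(O + 10*(-4)*(4 - 4)) = 1/(O + 10*(-4)*0) = 1/(O + 0) = 1/O)
57 + u(10/(-2), a(2))*23 = 57 + 23/(10/(-2)) = 57 + 23/(10*(-½)) = 57 + 23/(-5) = 57 - ⅕*23 = 57 - 23/5 = 262/5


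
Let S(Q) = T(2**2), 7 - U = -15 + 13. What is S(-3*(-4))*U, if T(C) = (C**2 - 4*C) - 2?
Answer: -18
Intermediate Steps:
U = 9 (U = 7 - (-15 + 13) = 7 - 1*(-2) = 7 + 2 = 9)
T(C) = -2 + C**2 - 4*C
S(Q) = -2 (S(Q) = -2 + (2**2)**2 - 4*2**2 = -2 + 4**2 - 4*4 = -2 + 16 - 16 = -2)
S(-3*(-4))*U = -2*9 = -18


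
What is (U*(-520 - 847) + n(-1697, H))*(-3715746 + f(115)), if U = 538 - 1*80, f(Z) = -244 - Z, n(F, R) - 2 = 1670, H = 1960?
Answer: 2320387987470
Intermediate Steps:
n(F, R) = 1672 (n(F, R) = 2 + 1670 = 1672)
U = 458 (U = 538 - 80 = 458)
(U*(-520 - 847) + n(-1697, H))*(-3715746 + f(115)) = (458*(-520 - 847) + 1672)*(-3715746 + (-244 - 1*115)) = (458*(-1367) + 1672)*(-3715746 + (-244 - 115)) = (-626086 + 1672)*(-3715746 - 359) = -624414*(-3716105) = 2320387987470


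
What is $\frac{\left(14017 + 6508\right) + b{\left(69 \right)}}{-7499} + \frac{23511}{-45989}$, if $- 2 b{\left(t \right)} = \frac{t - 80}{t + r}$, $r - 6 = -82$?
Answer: $- \frac{15682759117}{4828201154} \approx -3.2482$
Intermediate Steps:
$r = -76$ ($r = 6 - 82 = -76$)
$b{\left(t \right)} = - \frac{-80 + t}{2 \left(-76 + t\right)}$ ($b{\left(t \right)} = - \frac{\left(t - 80\right) \frac{1}{t - 76}}{2} = - \frac{\left(-80 + t\right) \frac{1}{-76 + t}}{2} = - \frac{\frac{1}{-76 + t} \left(-80 + t\right)}{2} = - \frac{-80 + t}{2 \left(-76 + t\right)}$)
$\frac{\left(14017 + 6508\right) + b{\left(69 \right)}}{-7499} + \frac{23511}{-45989} = \frac{\left(14017 + 6508\right) + \frac{80 - 69}{2 \left(-76 + 69\right)}}{-7499} + \frac{23511}{-45989} = \left(20525 + \frac{80 - 69}{2 \left(-7\right)}\right) \left(- \frac{1}{7499}\right) + 23511 \left(- \frac{1}{45989}\right) = \left(20525 + \frac{1}{2} \left(- \frac{1}{7}\right) 11\right) \left(- \frac{1}{7499}\right) - \frac{23511}{45989} = \left(20525 - \frac{11}{14}\right) \left(- \frac{1}{7499}\right) - \frac{23511}{45989} = \frac{287339}{14} \left(- \frac{1}{7499}\right) - \frac{23511}{45989} = - \frac{287339}{104986} - \frac{23511}{45989} = - \frac{15682759117}{4828201154}$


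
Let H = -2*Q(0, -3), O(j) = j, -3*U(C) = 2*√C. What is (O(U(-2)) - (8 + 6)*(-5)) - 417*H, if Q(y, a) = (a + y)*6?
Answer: -14942 - 2*I*√2/3 ≈ -14942.0 - 0.94281*I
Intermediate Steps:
U(C) = -2*√C/3
Q(y, a) = 6*a + 6*y
H = 36 (H = -2*(6*(-3) + 6*0) = -2*(-18 + 0) = -2*(-18) = 36)
(O(U(-2)) - (8 + 6)*(-5)) - 417*H = (-2*I*√2/3 - (8 + 6)*(-5)) - 417*36 = (-2*I*√2/3 - 14*(-5)) - 15012 = (-2*I*√2/3 - 1*(-70)) - 15012 = (-2*I*√2/3 + 70) - 15012 = (70 - 2*I*√2/3) - 15012 = -14942 - 2*I*√2/3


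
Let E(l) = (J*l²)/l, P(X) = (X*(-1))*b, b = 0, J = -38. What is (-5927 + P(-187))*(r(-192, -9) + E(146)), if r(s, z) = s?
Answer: 34020980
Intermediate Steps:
P(X) = 0 (P(X) = (X*(-1))*0 = -X*0 = 0)
E(l) = -38*l (E(l) = (-38*l²)/l = -38*l)
(-5927 + P(-187))*(r(-192, -9) + E(146)) = (-5927 + 0)*(-192 - 38*146) = -5927*(-192 - 5548) = -5927*(-5740) = 34020980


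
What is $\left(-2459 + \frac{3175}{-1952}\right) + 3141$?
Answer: $\frac{1328089}{1952} \approx 680.37$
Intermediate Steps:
$\left(-2459 + \frac{3175}{-1952}\right) + 3141 = \left(-2459 + 3175 \left(- \frac{1}{1952}\right)\right) + 3141 = \left(-2459 - \frac{3175}{1952}\right) + 3141 = - \frac{4803143}{1952} + 3141 = \frac{1328089}{1952}$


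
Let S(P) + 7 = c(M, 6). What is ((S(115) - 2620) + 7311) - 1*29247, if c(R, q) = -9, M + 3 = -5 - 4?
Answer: -24572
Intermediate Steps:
M = -12 (M = -3 + (-5 - 4) = -3 - 9 = -12)
S(P) = -16 (S(P) = -7 - 9 = -16)
((S(115) - 2620) + 7311) - 1*29247 = ((-16 - 2620) + 7311) - 1*29247 = (-2636 + 7311) - 29247 = 4675 - 29247 = -24572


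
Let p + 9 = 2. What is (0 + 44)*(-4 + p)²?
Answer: 5324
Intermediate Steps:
p = -7 (p = -9 + 2 = -7)
(0 + 44)*(-4 + p)² = (0 + 44)*(-4 - 7)² = 44*(-11)² = 44*121 = 5324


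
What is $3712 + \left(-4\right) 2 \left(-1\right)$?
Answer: $3720$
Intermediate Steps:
$3712 + \left(-4\right) 2 \left(-1\right) = 3712 - -8 = 3712 + 8 = 3720$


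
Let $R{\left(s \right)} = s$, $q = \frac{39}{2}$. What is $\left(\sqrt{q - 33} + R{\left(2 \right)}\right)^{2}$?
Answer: $- \frac{19}{2} + 6 i \sqrt{6} \approx -9.5 + 14.697 i$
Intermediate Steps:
$q = \frac{39}{2}$ ($q = 39 \cdot \frac{1}{2} = \frac{39}{2} \approx 19.5$)
$\left(\sqrt{q - 33} + R{\left(2 \right)}\right)^{2} = \left(\sqrt{\frac{39}{2} - 33} + 2\right)^{2} = \left(\sqrt{- \frac{27}{2}} + 2\right)^{2} = \left(\frac{3 i \sqrt{6}}{2} + 2\right)^{2} = \left(2 + \frac{3 i \sqrt{6}}{2}\right)^{2}$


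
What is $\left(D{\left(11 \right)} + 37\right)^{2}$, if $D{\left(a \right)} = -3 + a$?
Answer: $2025$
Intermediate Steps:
$\left(D{\left(11 \right)} + 37\right)^{2} = \left(\left(-3 + 11\right) + 37\right)^{2} = \left(8 + 37\right)^{2} = 45^{2} = 2025$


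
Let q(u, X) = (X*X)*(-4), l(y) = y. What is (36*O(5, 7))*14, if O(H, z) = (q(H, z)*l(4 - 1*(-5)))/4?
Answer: -222264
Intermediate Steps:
q(u, X) = -4*X² (q(u, X) = X²*(-4) = -4*X²)
O(H, z) = -9*z² (O(H, z) = ((-4*z²)*(4 - 1*(-5)))/4 = ((-4*z²)*(4 + 5))*(¼) = (-4*z²*9)*(¼) = -36*z²*(¼) = -9*z²)
(36*O(5, 7))*14 = (36*(-9*7²))*14 = (36*(-9*49))*14 = (36*(-441))*14 = -15876*14 = -222264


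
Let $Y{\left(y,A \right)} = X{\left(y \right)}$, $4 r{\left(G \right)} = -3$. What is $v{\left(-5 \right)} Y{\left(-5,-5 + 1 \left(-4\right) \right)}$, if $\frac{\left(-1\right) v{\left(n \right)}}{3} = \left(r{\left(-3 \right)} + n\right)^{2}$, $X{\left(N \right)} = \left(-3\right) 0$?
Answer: $0$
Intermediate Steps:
$r{\left(G \right)} = - \frac{3}{4}$ ($r{\left(G \right)} = \frac{1}{4} \left(-3\right) = - \frac{3}{4}$)
$X{\left(N \right)} = 0$
$Y{\left(y,A \right)} = 0$
$v{\left(n \right)} = - 3 \left(- \frac{3}{4} + n\right)^{2}$
$v{\left(-5 \right)} Y{\left(-5,-5 + 1 \left(-4\right) \right)} = - \frac{3 \left(-3 + 4 \left(-5\right)\right)^{2}}{16} \cdot 0 = - \frac{3 \left(-3 - 20\right)^{2}}{16} \cdot 0 = - \frac{3 \left(-23\right)^{2}}{16} \cdot 0 = \left(- \frac{3}{16}\right) 529 \cdot 0 = \left(- \frac{1587}{16}\right) 0 = 0$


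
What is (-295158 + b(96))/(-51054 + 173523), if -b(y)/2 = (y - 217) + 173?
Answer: -295262/122469 ≈ -2.4109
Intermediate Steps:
b(y) = 88 - 2*y (b(y) = -2*((y - 217) + 173) = -2*((-217 + y) + 173) = -2*(-44 + y) = 88 - 2*y)
(-295158 + b(96))/(-51054 + 173523) = (-295158 + (88 - 2*96))/(-51054 + 173523) = (-295158 + (88 - 192))/122469 = (-295158 - 104)*(1/122469) = -295262*1/122469 = -295262/122469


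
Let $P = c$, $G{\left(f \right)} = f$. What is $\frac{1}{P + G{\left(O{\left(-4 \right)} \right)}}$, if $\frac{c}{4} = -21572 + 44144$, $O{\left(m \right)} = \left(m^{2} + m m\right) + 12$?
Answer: $\frac{1}{90332} \approx 1.107 \cdot 10^{-5}$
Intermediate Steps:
$O{\left(m \right)} = 12 + 2 m^{2}$ ($O{\left(m \right)} = \left(m^{2} + m^{2}\right) + 12 = 2 m^{2} + 12 = 12 + 2 m^{2}$)
$c = 90288$ ($c = 4 \left(-21572 + 44144\right) = 4 \cdot 22572 = 90288$)
$P = 90288$
$\frac{1}{P + G{\left(O{\left(-4 \right)} \right)}} = \frac{1}{90288 + \left(12 + 2 \left(-4\right)^{2}\right)} = \frac{1}{90288 + \left(12 + 2 \cdot 16\right)} = \frac{1}{90288 + \left(12 + 32\right)} = \frac{1}{90288 + 44} = \frac{1}{90332}$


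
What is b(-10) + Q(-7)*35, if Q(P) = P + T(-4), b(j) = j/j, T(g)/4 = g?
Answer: -804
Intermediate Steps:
T(g) = 4*g
b(j) = 1
Q(P) = -16 + P (Q(P) = P + 4*(-4) = P - 16 = -16 + P)
b(-10) + Q(-7)*35 = 1 + (-16 - 7)*35 = 1 - 23*35 = 1 - 805 = -804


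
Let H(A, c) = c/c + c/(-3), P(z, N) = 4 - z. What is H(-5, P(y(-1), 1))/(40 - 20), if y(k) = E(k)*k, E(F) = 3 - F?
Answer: -1/12 ≈ -0.083333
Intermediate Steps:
y(k) = k*(3 - k) (y(k) = (3 - k)*k = k*(3 - k))
H(A, c) = 1 - c/3 (H(A, c) = 1 + c*(-⅓) = 1 - c/3)
H(-5, P(y(-1), 1))/(40 - 20) = (1 - (4 - (-1)*(3 - 1*(-1)))/3)/(40 - 20) = (1 - (4 - (-1)*(3 + 1))/3)/20 = (1 - (4 - (-1)*4)/3)/20 = (1 - (4 - 1*(-4))/3)/20 = (1 - (4 + 4)/3)/20 = (1 - ⅓*8)/20 = (1 - 8/3)/20 = (1/20)*(-5/3) = -1/12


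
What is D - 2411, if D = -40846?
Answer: -43257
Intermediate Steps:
D - 2411 = -40846 - 2411 = -43257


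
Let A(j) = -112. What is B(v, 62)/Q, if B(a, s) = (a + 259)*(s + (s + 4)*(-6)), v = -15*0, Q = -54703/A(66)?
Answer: -9688672/54703 ≈ -177.11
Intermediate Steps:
Q = 54703/112 (Q = -54703/(-112) = -54703*(-1/112) = 54703/112 ≈ 488.42)
v = 0
B(a, s) = (-24 - 5*s)*(259 + a) (B(a, s) = (259 + a)*(s + (4 + s)*(-6)) = (259 + a)*(s + (-24 - 6*s)) = (259 + a)*(-24 - 5*s) = (-24 - 5*s)*(259 + a))
B(v, 62)/Q = (-6216 - 1295*62 - 24*0 - 5*0*62)/(54703/112) = (-6216 - 80290 + 0 + 0)*(112/54703) = -86506*112/54703 = -9688672/54703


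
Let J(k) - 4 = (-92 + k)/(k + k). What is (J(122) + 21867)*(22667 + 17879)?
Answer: 54093979621/61 ≈ 8.8679e+8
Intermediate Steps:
J(k) = 4 + (-92 + k)/(2*k) (J(k) = 4 + (-92 + k)/(k + k) = 4 + (-92 + k)/((2*k)) = 4 + (-92 + k)*(1/(2*k)) = 4 + (-92 + k)/(2*k))
(J(122) + 21867)*(22667 + 17879) = ((9/2 - 46/122) + 21867)*(22667 + 17879) = ((9/2 - 46*1/122) + 21867)*40546 = ((9/2 - 23/61) + 21867)*40546 = (503/122 + 21867)*40546 = (2668277/122)*40546 = 54093979621/61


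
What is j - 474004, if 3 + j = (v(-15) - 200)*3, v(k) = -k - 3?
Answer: -474571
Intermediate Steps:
v(k) = -3 - k
j = -567 (j = -3 + ((-3 - 1*(-15)) - 200)*3 = -3 + ((-3 + 15) - 200)*3 = -3 + (12 - 200)*3 = -3 - 188*3 = -3 - 564 = -567)
j - 474004 = -567 - 474004 = -474571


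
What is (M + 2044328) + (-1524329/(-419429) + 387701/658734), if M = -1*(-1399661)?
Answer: 951548267626194469/276292142886 ≈ 3.4440e+6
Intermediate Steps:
M = 1399661
(M + 2044328) + (-1524329/(-419429) + 387701/658734) = (1399661 + 2044328) + (-1524329/(-419429) + 387701/658734) = 3443989 + (-1524329*(-1/419429) + 387701*(1/658734)) = 3443989 + (1524329/419429 + 387701/658734) = 3443989 + 1166740382215/276292142886 = 951548267626194469/276292142886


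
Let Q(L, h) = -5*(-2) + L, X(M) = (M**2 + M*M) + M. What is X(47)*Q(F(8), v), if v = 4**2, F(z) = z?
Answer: 80370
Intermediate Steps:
v = 16
X(M) = M + 2*M**2 (X(M) = (M**2 + M**2) + M = 2*M**2 + M = M + 2*M**2)
Q(L, h) = 10 + L
X(47)*Q(F(8), v) = (47*(1 + 2*47))*(10 + 8) = (47*(1 + 94))*18 = (47*95)*18 = 4465*18 = 80370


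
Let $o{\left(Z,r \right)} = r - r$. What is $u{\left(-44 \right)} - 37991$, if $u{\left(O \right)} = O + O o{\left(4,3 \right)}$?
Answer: $-38035$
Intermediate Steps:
$o{\left(Z,r \right)} = 0$
$u{\left(O \right)} = O$ ($u{\left(O \right)} = O + O 0 = O + 0 = O$)
$u{\left(-44 \right)} - 37991 = -44 - 37991 = -38035$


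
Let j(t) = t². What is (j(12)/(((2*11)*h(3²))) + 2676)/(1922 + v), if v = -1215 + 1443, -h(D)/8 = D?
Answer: 5887/4730 ≈ 1.2446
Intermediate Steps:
h(D) = -8*D
v = 228
(j(12)/(((2*11)*h(3²))) + 2676)/(1922 + v) = (12²/(((2*11)*(-8*3²))) + 2676)/(1922 + 228) = (144/((22*(-8*9))) + 2676)/2150 = (144/((22*(-72))) + 2676)*(1/2150) = (144/(-1584) + 2676)*(1/2150) = (144*(-1/1584) + 2676)*(1/2150) = (-1/11 + 2676)*(1/2150) = (29435/11)*(1/2150) = 5887/4730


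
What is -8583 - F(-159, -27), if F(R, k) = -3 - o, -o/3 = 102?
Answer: -8886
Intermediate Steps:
o = -306 (o = -3*102 = -306)
F(R, k) = 303 (F(R, k) = -3 - 1*(-306) = -3 + 306 = 303)
-8583 - F(-159, -27) = -8583 - 1*303 = -8583 - 303 = -8886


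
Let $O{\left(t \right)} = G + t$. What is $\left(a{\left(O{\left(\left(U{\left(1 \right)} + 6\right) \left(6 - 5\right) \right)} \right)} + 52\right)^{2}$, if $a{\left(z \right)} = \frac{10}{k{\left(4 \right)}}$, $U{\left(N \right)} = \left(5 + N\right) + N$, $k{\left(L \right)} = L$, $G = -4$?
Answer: $\frac{11881}{4} \approx 2970.3$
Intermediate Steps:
$U{\left(N \right)} = 5 + 2 N$
$O{\left(t \right)} = -4 + t$
$a{\left(z \right)} = \frac{5}{2}$ ($a{\left(z \right)} = \frac{10}{4} = 10 \cdot \frac{1}{4} = \frac{5}{2}$)
$\left(a{\left(O{\left(\left(U{\left(1 \right)} + 6\right) \left(6 - 5\right) \right)} \right)} + 52\right)^{2} = \left(\frac{5}{2} + 52\right)^{2} = \left(\frac{109}{2}\right)^{2} = \frac{11881}{4}$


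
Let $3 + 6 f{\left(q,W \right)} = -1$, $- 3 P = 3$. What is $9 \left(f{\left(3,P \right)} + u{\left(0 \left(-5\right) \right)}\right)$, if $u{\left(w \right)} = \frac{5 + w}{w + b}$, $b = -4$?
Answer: $- \frac{69}{4} \approx -17.25$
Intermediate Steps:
$P = -1$ ($P = \left(- \frac{1}{3}\right) 3 = -1$)
$f{\left(q,W \right)} = - \frac{2}{3}$ ($f{\left(q,W \right)} = - \frac{1}{2} + \frac{1}{6} \left(-1\right) = - \frac{1}{2} - \frac{1}{6} = - \frac{2}{3}$)
$u{\left(w \right)} = \frac{5 + w}{-4 + w}$ ($u{\left(w \right)} = \frac{5 + w}{w - 4} = \frac{5 + w}{-4 + w}$)
$9 \left(f{\left(3,P \right)} + u{\left(0 \left(-5\right) \right)}\right) = 9 \left(- \frac{2}{3} + \frac{5 + 0 \left(-5\right)}{-4 + 0 \left(-5\right)}\right) = 9 \left(- \frac{2}{3} + \frac{5 + 0}{-4 + 0}\right) = 9 \left(- \frac{2}{3} + \frac{1}{-4} \cdot 5\right) = 9 \left(- \frac{2}{3} - \frac{5}{4}\right) = 9 \left(- \frac{23}{12}\right) = - \frac{69}{4}$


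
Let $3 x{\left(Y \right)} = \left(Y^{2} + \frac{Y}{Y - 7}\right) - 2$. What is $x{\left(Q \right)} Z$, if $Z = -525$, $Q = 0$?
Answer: $350$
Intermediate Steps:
$x{\left(Y \right)} = - \frac{2}{3} + \frac{Y^{2}}{3} + \frac{Y}{3 \left(-7 + Y\right)}$ ($x{\left(Y \right)} = \frac{\left(Y^{2} + \frac{Y}{Y - 7}\right) - 2}{3} = \frac{\left(Y^{2} + \frac{Y}{-7 + Y}\right) - 2}{3} = \frac{-2 + Y^{2} + \frac{Y}{-7 + Y}}{3} = - \frac{2}{3} + \frac{Y^{2}}{3} + \frac{Y}{3 \left(-7 + Y\right)}$)
$x{\left(Q \right)} Z = \frac{14 + 0^{3} - 0 - 7 \cdot 0^{2}}{3 \left(-7 + 0\right)} \left(-525\right) = \frac{14 + 0 + 0 - 0}{3 \left(-7\right)} \left(-525\right) = \frac{1}{3} \left(- \frac{1}{7}\right) \left(14 + 0 + 0 + 0\right) \left(-525\right) = \frac{1}{3} \left(- \frac{1}{7}\right) 14 \left(-525\right) = \left(- \frac{2}{3}\right) \left(-525\right) = 350$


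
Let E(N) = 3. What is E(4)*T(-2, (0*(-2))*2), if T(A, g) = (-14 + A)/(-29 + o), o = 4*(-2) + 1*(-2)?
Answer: 16/13 ≈ 1.2308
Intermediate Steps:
o = -10 (o = -8 - 2 = -10)
T(A, g) = 14/39 - A/39 (T(A, g) = (-14 + A)/(-29 - 10) = (-14 + A)/(-39) = (-14 + A)*(-1/39) = 14/39 - A/39)
E(4)*T(-2, (0*(-2))*2) = 3*(14/39 - 1/39*(-2)) = 3*(14/39 + 2/39) = 3*(16/39) = 16/13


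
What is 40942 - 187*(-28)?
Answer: 46178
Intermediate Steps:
40942 - 187*(-28) = 40942 - 1*(-5236) = 40942 + 5236 = 46178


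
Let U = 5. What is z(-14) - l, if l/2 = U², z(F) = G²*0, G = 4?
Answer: -50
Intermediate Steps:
z(F) = 0 (z(F) = 4²*0 = 16*0 = 0)
l = 50 (l = 2*5² = 2*25 = 50)
z(-14) - l = 0 - 1*50 = 0 - 50 = -50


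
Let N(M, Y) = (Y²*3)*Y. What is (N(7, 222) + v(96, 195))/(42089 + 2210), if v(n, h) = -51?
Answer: 32823093/44299 ≈ 740.94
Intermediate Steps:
N(M, Y) = 3*Y³ (N(M, Y) = (3*Y²)*Y = 3*Y³)
(N(7, 222) + v(96, 195))/(42089 + 2210) = (3*222³ - 51)/(42089 + 2210) = (3*10941048 - 51)/44299 = (32823144 - 51)*(1/44299) = 32823093*(1/44299) = 32823093/44299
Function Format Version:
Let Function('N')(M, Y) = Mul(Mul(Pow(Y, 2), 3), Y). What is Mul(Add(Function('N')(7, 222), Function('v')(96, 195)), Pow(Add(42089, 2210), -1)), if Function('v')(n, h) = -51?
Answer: Rational(32823093, 44299) ≈ 740.94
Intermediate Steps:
Function('N')(M, Y) = Mul(3, Pow(Y, 3)) (Function('N')(M, Y) = Mul(Mul(3, Pow(Y, 2)), Y) = Mul(3, Pow(Y, 3)))
Mul(Add(Function('N')(7, 222), Function('v')(96, 195)), Pow(Add(42089, 2210), -1)) = Mul(Add(Mul(3, Pow(222, 3)), -51), Pow(Add(42089, 2210), -1)) = Mul(Add(Mul(3, 10941048), -51), Pow(44299, -1)) = Mul(Add(32823144, -51), Rational(1, 44299)) = Mul(32823093, Rational(1, 44299)) = Rational(32823093, 44299)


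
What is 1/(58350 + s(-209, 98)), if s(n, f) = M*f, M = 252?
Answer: 1/83046 ≈ 1.2042e-5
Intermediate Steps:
s(n, f) = 252*f
1/(58350 + s(-209, 98)) = 1/(58350 + 252*98) = 1/(58350 + 24696) = 1/83046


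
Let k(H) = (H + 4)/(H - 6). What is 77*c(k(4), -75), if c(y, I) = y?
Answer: -308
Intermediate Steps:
k(H) = (4 + H)/(-6 + H)
77*c(k(4), -75) = 77*((4 + 4)/(-6 + 4)) = 77*(8/(-2)) = 77*(-½*8) = 77*(-4) = -308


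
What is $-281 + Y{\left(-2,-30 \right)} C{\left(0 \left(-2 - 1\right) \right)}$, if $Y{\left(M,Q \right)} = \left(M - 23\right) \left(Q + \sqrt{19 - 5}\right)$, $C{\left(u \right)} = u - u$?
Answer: $-281$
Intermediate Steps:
$C{\left(u \right)} = 0$
$Y{\left(M,Q \right)} = \left(-23 + M\right) \left(Q + \sqrt{14}\right)$
$-281 + Y{\left(-2,-30 \right)} C{\left(0 \left(-2 - 1\right) \right)} = -281 + \left(\left(-23\right) \left(-30\right) - 23 \sqrt{14} - -60 - 2 \sqrt{14}\right) 0 = -281 + \left(690 - 23 \sqrt{14} + 60 - 2 \sqrt{14}\right) 0 = -281 + \left(750 - 25 \sqrt{14}\right) 0 = -281 + 0 = -281$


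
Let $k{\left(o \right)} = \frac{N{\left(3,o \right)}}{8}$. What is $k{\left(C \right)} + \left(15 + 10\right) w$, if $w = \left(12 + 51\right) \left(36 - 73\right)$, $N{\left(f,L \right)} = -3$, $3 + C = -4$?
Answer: $- \frac{466203}{8} \approx -58275.0$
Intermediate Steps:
$C = -7$ ($C = -3 - 4 = -7$)
$w = -2331$ ($w = 63 \left(-37\right) = -2331$)
$k{\left(o \right)} = - \frac{3}{8}$
$k{\left(C \right)} + \left(15 + 10\right) w = - \frac{3}{8} + \left(15 + 10\right) \left(-2331\right) = - \frac{3}{8} + 25 \left(-2331\right) = - \frac{3}{8} - 58275 = - \frac{466203}{8}$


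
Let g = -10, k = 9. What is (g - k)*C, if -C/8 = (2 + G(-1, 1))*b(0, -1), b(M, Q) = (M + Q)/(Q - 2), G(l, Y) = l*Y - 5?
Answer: -608/3 ≈ -202.67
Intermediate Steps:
G(l, Y) = -5 + Y*l (G(l, Y) = Y*l - 5 = -5 + Y*l)
b(M, Q) = (M + Q)/(-2 + Q)
C = 32/3 (C = -8*(2 + (-5 + 1*(-1)))*(0 - 1)/(-2 - 1) = -8*(2 + (-5 - 1))*-1/(-3) = -8*(2 - 6)*(-1/3*(-1)) = -(-32)/3 = -8*(-4/3) = 32/3 ≈ 10.667)
(g - k)*C = (-10 - 1*9)*(32/3) = (-10 - 9)*(32/3) = -19*32/3 = -608/3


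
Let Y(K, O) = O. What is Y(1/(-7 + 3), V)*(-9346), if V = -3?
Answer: 28038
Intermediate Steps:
Y(1/(-7 + 3), V)*(-9346) = -3*(-9346) = 28038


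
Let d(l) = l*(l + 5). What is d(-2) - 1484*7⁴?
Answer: -3563090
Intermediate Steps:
d(l) = l*(5 + l)
d(-2) - 1484*7⁴ = -2*(5 - 2) - 1484*7⁴ = -2*3 - 1484*2401 = -6 - 3563084 = -3563090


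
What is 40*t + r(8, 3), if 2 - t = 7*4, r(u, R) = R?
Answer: -1037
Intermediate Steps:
t = -26 (t = 2 - 7*4 = 2 - 1*28 = 2 - 28 = -26)
40*t + r(8, 3) = 40*(-26) + 3 = -1040 + 3 = -1037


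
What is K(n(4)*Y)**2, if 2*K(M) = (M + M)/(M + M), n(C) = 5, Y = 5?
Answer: 1/4 ≈ 0.25000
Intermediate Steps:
K(M) = 1/2 (K(M) = ((M + M)/(M + M))/2 = ((2*M)/((2*M)))/2 = ((2*M)*(1/(2*M)))/2 = (1/2)*1 = 1/2)
K(n(4)*Y)**2 = (1/2)**2 = 1/4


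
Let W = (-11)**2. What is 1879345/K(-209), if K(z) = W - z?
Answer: 375869/66 ≈ 5695.0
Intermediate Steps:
W = 121
K(z) = 121 - z
1879345/K(-209) = 1879345/(121 - 1*(-209)) = 1879345/(121 + 209) = 1879345/330 = 1879345*(1/330) = 375869/66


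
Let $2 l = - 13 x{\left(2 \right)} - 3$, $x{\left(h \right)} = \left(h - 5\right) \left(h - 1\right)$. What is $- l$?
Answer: $-18$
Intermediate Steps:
$x{\left(h \right)} = \left(-1 + h\right) \left(-5 + h\right)$ ($x{\left(h \right)} = \left(-5 + h\right) \left(-1 + h\right) = \left(-1 + h\right) \left(-5 + h\right)$)
$l = 18$ ($l = \frac{- 13 \left(5 + 2^{2} - 12\right) - 3}{2} = \frac{- 13 \left(5 + 4 - 12\right) - 3}{2} = \frac{\left(-13\right) \left(-3\right) - 3}{2} = \frac{39 - 3}{2} = \frac{1}{2} \cdot 36 = 18$)
$- l = \left(-1\right) 18 = -18$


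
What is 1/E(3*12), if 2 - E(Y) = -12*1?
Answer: 1/14 ≈ 0.071429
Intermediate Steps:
E(Y) = 14 (E(Y) = 2 - (-12) = 2 - 1*(-12) = 2 + 12 = 14)
1/E(3*12) = 1/14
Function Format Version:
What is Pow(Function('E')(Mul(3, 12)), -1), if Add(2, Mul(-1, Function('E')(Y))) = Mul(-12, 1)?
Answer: Rational(1, 14) ≈ 0.071429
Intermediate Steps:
Function('E')(Y) = 14 (Function('E')(Y) = Add(2, Mul(-1, Mul(-12, 1))) = Add(2, Mul(-1, -12)) = Add(2, 12) = 14)
Pow(Function('E')(Mul(3, 12)), -1) = Pow(14, -1) = Rational(1, 14)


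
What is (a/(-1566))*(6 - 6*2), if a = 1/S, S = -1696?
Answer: -1/442656 ≈ -2.2591e-6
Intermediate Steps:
a = -1/1696 (a = 1/(-1696) = -1/1696 ≈ -0.00058962)
(a/(-1566))*(6 - 6*2) = (-1/1696/(-1566))*(6 - 6*2) = (-1/1696*(-1/1566))*(6 - 12) = (1/2655936)*(-6) = -1/442656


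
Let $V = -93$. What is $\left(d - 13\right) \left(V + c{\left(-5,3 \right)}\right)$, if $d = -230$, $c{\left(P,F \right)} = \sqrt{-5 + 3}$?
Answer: $22599 - 243 i \sqrt{2} \approx 22599.0 - 343.65 i$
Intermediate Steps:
$c{\left(P,F \right)} = i \sqrt{2}$ ($c{\left(P,F \right)} = \sqrt{-2} = i \sqrt{2}$)
$\left(d - 13\right) \left(V + c{\left(-5,3 \right)}\right) = \left(-230 - 13\right) \left(-93 + i \sqrt{2}\right) = - 243 \left(-93 + i \sqrt{2}\right) = 22599 - 243 i \sqrt{2}$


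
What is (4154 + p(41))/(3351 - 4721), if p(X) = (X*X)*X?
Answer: -14615/274 ≈ -53.339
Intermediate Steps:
p(X) = X**3 (p(X) = X**2*X = X**3)
(4154 + p(41))/(3351 - 4721) = (4154 + 41**3)/(3351 - 4721) = (4154 + 68921)/(-1370) = 73075*(-1/1370) = -14615/274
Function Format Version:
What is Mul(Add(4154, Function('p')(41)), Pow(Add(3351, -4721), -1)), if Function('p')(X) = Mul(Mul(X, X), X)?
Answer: Rational(-14615, 274) ≈ -53.339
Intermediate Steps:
Function('p')(X) = Pow(X, 3) (Function('p')(X) = Mul(Pow(X, 2), X) = Pow(X, 3))
Mul(Add(4154, Function('p')(41)), Pow(Add(3351, -4721), -1)) = Mul(Add(4154, Pow(41, 3)), Pow(Add(3351, -4721), -1)) = Mul(Add(4154, 68921), Pow(-1370, -1)) = Mul(73075, Rational(-1, 1370)) = Rational(-14615, 274)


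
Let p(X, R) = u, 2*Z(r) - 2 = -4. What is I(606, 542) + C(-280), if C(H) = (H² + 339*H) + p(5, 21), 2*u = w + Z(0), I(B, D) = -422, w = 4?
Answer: -33881/2 ≈ -16941.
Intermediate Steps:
Z(r) = -1 (Z(r) = 1 + (½)*(-4) = 1 - 2 = -1)
u = 3/2 (u = (4 - 1)/2 = (½)*3 = 3/2 ≈ 1.5000)
p(X, R) = 3/2
C(H) = 3/2 + H² + 339*H (C(H) = (H² + 339*H) + 3/2 = 3/2 + H² + 339*H)
I(606, 542) + C(-280) = -422 + (3/2 + (-280)² + 339*(-280)) = -422 + (3/2 + 78400 - 94920) = -422 - 33037/2 = -33881/2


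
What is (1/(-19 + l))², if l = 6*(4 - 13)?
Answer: 1/5329 ≈ 0.00018765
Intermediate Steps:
l = -54 (l = 6*(-9) = -54)
(1/(-19 + l))² = (1/(-19 - 54))² = (1/(-73))² = (-1/73)² = 1/5329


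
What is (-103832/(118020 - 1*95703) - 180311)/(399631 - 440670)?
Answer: 4024104419/915867363 ≈ 4.3938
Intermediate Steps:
(-103832/(118020 - 1*95703) - 180311)/(399631 - 440670) = (-103832/(118020 - 95703) - 180311)/(-41039) = (-103832/22317 - 180311)*(-1/41039) = -4024104419/22317*(-1/41039) = 4024104419/915867363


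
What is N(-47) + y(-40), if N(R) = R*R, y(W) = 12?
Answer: 2221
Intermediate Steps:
N(R) = R**2
N(-47) + y(-40) = (-47)**2 + 12 = 2209 + 12 = 2221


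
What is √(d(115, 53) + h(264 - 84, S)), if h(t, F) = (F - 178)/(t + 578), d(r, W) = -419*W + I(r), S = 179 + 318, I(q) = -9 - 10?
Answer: I*√12770017662/758 ≈ 149.08*I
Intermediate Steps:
I(q) = -19
S = 497
d(r, W) = -19 - 419*W (d(r, W) = -419*W - 19 = -19 - 419*W)
h(t, F) = (-178 + F)/(578 + t)
√(d(115, 53) + h(264 - 84, S)) = √((-19 - 419*53) + (-178 + 497)/(578 + (264 - 84))) = √((-19 - 22207) + 319/(578 + 180)) = √(-22226 + 319/758) = √(-16846989/758) = I*√12770017662/758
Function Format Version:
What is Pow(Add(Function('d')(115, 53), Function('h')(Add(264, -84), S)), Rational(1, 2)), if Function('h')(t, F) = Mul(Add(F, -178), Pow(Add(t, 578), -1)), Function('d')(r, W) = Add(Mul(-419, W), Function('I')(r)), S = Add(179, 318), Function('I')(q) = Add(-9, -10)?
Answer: Mul(Rational(1, 758), I, Pow(12770017662, Rational(1, 2))) ≈ Mul(149.08, I)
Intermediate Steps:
Function('I')(q) = -19
S = 497
Function('d')(r, W) = Add(-19, Mul(-419, W)) (Function('d')(r, W) = Add(Mul(-419, W), -19) = Add(-19, Mul(-419, W)))
Function('h')(t, F) = Mul(Pow(Add(578, t), -1), Add(-178, F)) (Function('h')(t, F) = Mul(Add(-178, F), Pow(Add(578, t), -1)) = Mul(Pow(Add(578, t), -1), Add(-178, F)))
Pow(Add(Function('d')(115, 53), Function('h')(Add(264, -84), S)), Rational(1, 2)) = Pow(Add(Add(-19, Mul(-419, 53)), Mul(Pow(Add(578, Add(264, -84)), -1), Add(-178, 497))), Rational(1, 2)) = Pow(Add(Add(-19, -22207), Mul(Pow(Add(578, 180), -1), 319)), Rational(1, 2)) = Pow(Add(-22226, Mul(Pow(758, -1), 319)), Rational(1, 2)) = Pow(Add(-22226, Mul(Rational(1, 758), 319)), Rational(1, 2)) = Pow(Add(-22226, Rational(319, 758)), Rational(1, 2)) = Pow(Rational(-16846989, 758), Rational(1, 2)) = Mul(Rational(1, 758), I, Pow(12770017662, Rational(1, 2)))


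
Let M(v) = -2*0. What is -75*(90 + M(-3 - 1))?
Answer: -6750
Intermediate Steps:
M(v) = 0
-75*(90 + M(-3 - 1)) = -75*(90 + 0) = -75*90 = -6750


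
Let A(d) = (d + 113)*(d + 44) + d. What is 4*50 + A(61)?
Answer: 18531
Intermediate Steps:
A(d) = d + (44 + d)*(113 + d) (A(d) = (113 + d)*(44 + d) + d = (44 + d)*(113 + d) + d = d + (44 + d)*(113 + d))
4*50 + A(61) = 4*50 + (4972 + 61**2 + 158*61) = 200 + (4972 + 3721 + 9638) = 200 + 18331 = 18531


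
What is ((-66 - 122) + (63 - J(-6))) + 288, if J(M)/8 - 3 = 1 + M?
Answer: 179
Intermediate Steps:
J(M) = 32 + 8*M (J(M) = 24 + 8*(1 + M) = 24 + (8 + 8*M) = 32 + 8*M)
((-66 - 122) + (63 - J(-6))) + 288 = ((-66 - 122) + (63 - (32 + 8*(-6)))) + 288 = (-188 + (63 - (32 - 48))) + 288 = (-188 + (63 - 1*(-16))) + 288 = (-188 + (63 + 16)) + 288 = (-188 + 79) + 288 = -109 + 288 = 179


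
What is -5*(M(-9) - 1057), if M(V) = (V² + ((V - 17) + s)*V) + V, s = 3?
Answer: 3890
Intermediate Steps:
M(V) = V + V² + V*(-14 + V) (M(V) = (V² + ((V - 17) + 3)*V) + V = (V² + ((-17 + V) + 3)*V) + V = (V² + (-14 + V)*V) + V = (V² + V*(-14 + V)) + V = V + V² + V*(-14 + V))
-5*(M(-9) - 1057) = -5*(-9*(-13 + 2*(-9)) - 1057) = -5*(-9*(-13 - 18) - 1057) = -5*(-9*(-31) - 1057) = -5*(279 - 1057) = -5*(-778) = 3890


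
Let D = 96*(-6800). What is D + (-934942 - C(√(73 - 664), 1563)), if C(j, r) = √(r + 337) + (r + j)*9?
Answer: -1601809 - 10*√19 - 9*I*√591 ≈ -1.6019e+6 - 218.79*I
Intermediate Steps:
D = -652800
C(j, r) = √(337 + r) + 9*j + 9*r (C(j, r) = √(337 + r) + (j + r)*9 = √(337 + r) + (9*j + 9*r) = √(337 + r) + 9*j + 9*r)
D + (-934942 - C(√(73 - 664), 1563)) = -652800 + (-934942 - (√(337 + 1563) + 9*√(73 - 664) + 9*1563)) = -652800 + (-934942 - (√1900 + 9*√(-591) + 14067)) = -652800 + (-934942 - (10*√19 + 9*(I*√591) + 14067)) = -652800 + (-934942 - (10*√19 + 9*I*√591 + 14067)) = -652800 + (-934942 - (14067 + 10*√19 + 9*I*√591)) = -652800 + (-934942 + (-14067 - 10*√19 - 9*I*√591)) = -652800 + (-949009 - 10*√19 - 9*I*√591) = -1601809 - 10*√19 - 9*I*√591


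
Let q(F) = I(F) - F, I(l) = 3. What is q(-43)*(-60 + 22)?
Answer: -1748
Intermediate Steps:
q(F) = 3 - F
q(-43)*(-60 + 22) = (3 - 1*(-43))*(-60 + 22) = (3 + 43)*(-38) = 46*(-38) = -1748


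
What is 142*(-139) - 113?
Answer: -19851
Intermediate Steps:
142*(-139) - 113 = -19738 - 113 = -19851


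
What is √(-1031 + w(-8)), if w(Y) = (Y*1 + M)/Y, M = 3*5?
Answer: I*√16510/4 ≈ 32.123*I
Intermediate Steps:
M = 15
w(Y) = (15 + Y)/Y (w(Y) = (Y*1 + 15)/Y = (Y + 15)/Y = (15 + Y)/Y)
√(-1031 + w(-8)) = √(-1031 + (15 - 8)/(-8)) = √(-1031 - ⅛*7) = √(-1031 - 7/8) = √(-8255/8) = I*√16510/4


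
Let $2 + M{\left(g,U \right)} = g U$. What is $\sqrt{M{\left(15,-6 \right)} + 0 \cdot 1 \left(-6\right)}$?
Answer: $2 i \sqrt{23} \approx 9.5917 i$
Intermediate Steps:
$M{\left(g,U \right)} = -2 + U g$ ($M{\left(g,U \right)} = -2 + g U = -2 + U g$)
$\sqrt{M{\left(15,-6 \right)} + 0 \cdot 1 \left(-6\right)} = \sqrt{\left(-2 - 90\right) + 0 \cdot 1 \left(-6\right)} = \sqrt{\left(-2 - 90\right) + 0 \left(-6\right)} = \sqrt{-92 + 0} = \sqrt{-92} = 2 i \sqrt{23}$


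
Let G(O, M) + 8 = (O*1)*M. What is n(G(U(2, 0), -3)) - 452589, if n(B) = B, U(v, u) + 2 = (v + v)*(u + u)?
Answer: -452591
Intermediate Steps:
U(v, u) = -2 + 4*u*v (U(v, u) = -2 + (v + v)*(u + u) = -2 + (2*v)*(2*u) = -2 + 4*u*v)
G(O, M) = -8 + M*O (G(O, M) = -8 + (O*1)*M = -8 + O*M = -8 + M*O)
n(G(U(2, 0), -3)) - 452589 = (-8 - 3*(-2 + 4*0*2)) - 452589 = (-8 - 3*(-2 + 0)) - 452589 = (-8 - 3*(-2)) - 452589 = (-8 + 6) - 452589 = -2 - 452589 = -452591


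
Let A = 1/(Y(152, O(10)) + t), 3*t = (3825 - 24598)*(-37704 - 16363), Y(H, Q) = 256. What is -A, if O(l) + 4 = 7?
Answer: -3/1123134559 ≈ -2.6711e-9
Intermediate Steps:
O(l) = 3 (O(l) = -4 + 7 = 3)
t = 1123133791/3 (t = ((3825 - 24598)*(-37704 - 16363))/3 = (-20773*(-54067))/3 = (1/3)*1123133791 = 1123133791/3 ≈ 3.7438e+8)
A = 3/1123134559 (A = 1/(256 + 1123133791/3) = 1/(1123134559/3) = 3/1123134559 ≈ 2.6711e-9)
-A = -1*3/1123134559 = -3/1123134559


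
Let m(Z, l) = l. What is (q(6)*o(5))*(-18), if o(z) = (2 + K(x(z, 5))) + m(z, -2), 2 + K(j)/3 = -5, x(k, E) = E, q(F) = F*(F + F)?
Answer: 27216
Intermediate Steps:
q(F) = 2*F**2 (q(F) = F*(2*F) = 2*F**2)
K(j) = -21 (K(j) = -6 + 3*(-5) = -6 - 15 = -21)
o(z) = -21 (o(z) = (2 - 21) - 2 = -19 - 2 = -21)
(q(6)*o(5))*(-18) = ((2*6**2)*(-21))*(-18) = ((2*36)*(-21))*(-18) = (72*(-21))*(-18) = -1512*(-18) = 27216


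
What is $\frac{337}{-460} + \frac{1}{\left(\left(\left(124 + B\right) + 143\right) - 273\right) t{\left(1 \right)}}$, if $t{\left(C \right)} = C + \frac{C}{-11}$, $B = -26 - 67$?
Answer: $- \frac{3079}{4140} \approx -0.74372$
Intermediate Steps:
$B = -93$ ($B = -26 - 67 = -93$)
$t{\left(C \right)} = \frac{10 C}{11}$ ($t{\left(C \right)} = C + C \left(- \frac{1}{11}\right) = C - \frac{C}{11} = \frac{10 C}{11}$)
$\frac{337}{-460} + \frac{1}{\left(\left(\left(124 + B\right) + 143\right) - 273\right) t{\left(1 \right)}} = \frac{337}{-460} + \frac{1}{\left(\left(\left(124 - 93\right) + 143\right) - 273\right) \frac{10}{11} \cdot 1} = 337 \left(- \frac{1}{460}\right) + \frac{1}{\left(\left(31 + 143\right) - 273\right) \frac{10}{11}} = - \frac{337}{460} + \frac{1}{174 - 273} \cdot \frac{11}{10} = - \frac{337}{460} + \frac{1}{-99} \cdot \frac{11}{10} = - \frac{337}{460} - \frac{1}{90} = - \frac{3079}{4140}$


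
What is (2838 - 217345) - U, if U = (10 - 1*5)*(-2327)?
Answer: -202872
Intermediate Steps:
U = -11635 (U = (10 - 5)*(-2327) = 5*(-2327) = -11635)
(2838 - 217345) - U = (2838 - 217345) - 1*(-11635) = -214507 + 11635 = -202872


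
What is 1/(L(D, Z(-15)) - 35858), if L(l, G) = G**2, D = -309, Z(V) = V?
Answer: -1/35633 ≈ -2.8064e-5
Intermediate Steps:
1/(L(D, Z(-15)) - 35858) = 1/((-15)**2 - 35858) = 1/(225 - 35858) = 1/(-35633) = -1/35633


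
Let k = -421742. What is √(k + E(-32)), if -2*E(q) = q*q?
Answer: I*√422254 ≈ 649.81*I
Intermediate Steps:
E(q) = -q²/2 (E(q) = -q*q/2 = -q²/2)
√(k + E(-32)) = √(-421742 - ½*(-32)²) = √(-421742 - ½*1024) = √(-421742 - 512) = √(-422254) = I*√422254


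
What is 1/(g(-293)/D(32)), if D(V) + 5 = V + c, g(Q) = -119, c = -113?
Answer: 86/119 ≈ 0.72269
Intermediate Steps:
D(V) = -118 + V (D(V) = -5 + (V - 113) = -5 + (-113 + V) = -118 + V)
1/(g(-293)/D(32)) = 1/(-119/(-118 + 32)) = 1/(-119/(-86)) = 1/(-119*(-1/86)) = 1/(119/86) = 86/119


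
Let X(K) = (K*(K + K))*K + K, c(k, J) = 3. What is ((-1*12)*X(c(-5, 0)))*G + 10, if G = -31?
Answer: 21214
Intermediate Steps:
X(K) = K + 2*K³ (X(K) = (K*(2*K))*K + K = (2*K²)*K + K = 2*K³ + K = K + 2*K³)
((-1*12)*X(c(-5, 0)))*G + 10 = ((-1*12)*(3 + 2*3³))*(-31) + 10 = -12*(3 + 2*27)*(-31) + 10 = -12*(3 + 54)*(-31) + 10 = -12*57*(-31) + 10 = -684*(-31) + 10 = 21204 + 10 = 21214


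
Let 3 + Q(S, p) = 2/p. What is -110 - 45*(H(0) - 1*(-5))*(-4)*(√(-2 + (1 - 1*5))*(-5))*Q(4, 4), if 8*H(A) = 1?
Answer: -110 + 46125*I*√6/4 ≈ -110.0 + 28246.0*I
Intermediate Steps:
H(A) = ⅛ (H(A) = (⅛)*1 = ⅛)
Q(S, p) = -3 + 2/p
-110 - 45*(H(0) - 1*(-5))*(-4)*(√(-2 + (1 - 1*5))*(-5))*Q(4, 4) = -110 - 45*(⅛ - 1*(-5))*(-4)*(√(-2 + (1 - 1*5))*(-5))*(-3 + 2/4) = -110 - 45*(⅛ + 5)*(-4)*(√(-2 + (1 - 5))*(-5))*(-3 + 2*(¼)) = -110 - 45*(41/8)*(-4)*(√(-2 - 4)*(-5))*(-3 + ½) = -110 - (-1845)*(√(-6)*(-5))*(-5/2)/2 = -110 - (-1845)*((I*√6)*(-5))*(-5/2)/2 = -110 - (-1845)*-5*I*√6*(-5/2)/2 = -110 - (-1845)*25*I*√6/2/2 = -110 - (-46125)*I*√6/4 = -110 + 46125*I*√6/4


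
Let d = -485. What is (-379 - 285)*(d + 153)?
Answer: 220448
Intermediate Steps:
(-379 - 285)*(d + 153) = (-379 - 285)*(-485 + 153) = -664*(-332) = 220448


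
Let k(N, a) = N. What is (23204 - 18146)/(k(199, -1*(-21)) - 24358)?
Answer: -1686/8053 ≈ -0.20936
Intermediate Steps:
(23204 - 18146)/(k(199, -1*(-21)) - 24358) = (23204 - 18146)/(199 - 24358) = 5058/(-24159) = 5058*(-1/24159) = -1686/8053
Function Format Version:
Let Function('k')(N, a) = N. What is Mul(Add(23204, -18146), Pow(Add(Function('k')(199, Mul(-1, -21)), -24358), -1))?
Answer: Rational(-1686, 8053) ≈ -0.20936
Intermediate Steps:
Mul(Add(23204, -18146), Pow(Add(Function('k')(199, Mul(-1, -21)), -24358), -1)) = Mul(Add(23204, -18146), Pow(Add(199, -24358), -1)) = Mul(5058, Pow(-24159, -1)) = Mul(5058, Rational(-1, 24159)) = Rational(-1686, 8053)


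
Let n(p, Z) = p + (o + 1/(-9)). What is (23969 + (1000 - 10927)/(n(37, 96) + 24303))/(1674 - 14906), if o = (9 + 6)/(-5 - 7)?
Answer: -21001064707/11593759312 ≈ -1.8114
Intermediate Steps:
o = -5/4 (o = 15/(-12) = 15*(-1/12) = -5/4 ≈ -1.2500)
n(p, Z) = -49/36 + p (n(p, Z) = p + (-5/4 + 1/(-9)) = p + (-5/4 - ⅑) = p - 49/36 = -49/36 + p)
(23969 + (1000 - 10927)/(n(37, 96) + 24303))/(1674 - 14906) = (23969 + (1000 - 10927)/((-49/36 + 37) + 24303))/(1674 - 14906) = (23969 - 9927/(1283/36 + 24303))/(-13232) = (23969 - 9927/876191/36)*(-1/13232) = (23969 - 9927*36/876191)*(-1/13232) = (23969 - 357372/876191)*(-1/13232) = (21001064707/876191)*(-1/13232) = -21001064707/11593759312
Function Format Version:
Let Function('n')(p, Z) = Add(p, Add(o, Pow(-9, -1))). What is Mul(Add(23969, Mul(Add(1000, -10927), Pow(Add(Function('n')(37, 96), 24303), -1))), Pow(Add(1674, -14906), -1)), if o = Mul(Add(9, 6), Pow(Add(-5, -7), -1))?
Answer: Rational(-21001064707, 11593759312) ≈ -1.8114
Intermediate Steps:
o = Rational(-5, 4) (o = Mul(15, Pow(-12, -1)) = Mul(15, Rational(-1, 12)) = Rational(-5, 4) ≈ -1.2500)
Function('n')(p, Z) = Add(Rational(-49, 36), p) (Function('n')(p, Z) = Add(p, Add(Rational(-5, 4), Pow(-9, -1))) = Add(p, Add(Rational(-5, 4), Rational(-1, 9))) = Add(p, Rational(-49, 36)) = Add(Rational(-49, 36), p))
Mul(Add(23969, Mul(Add(1000, -10927), Pow(Add(Function('n')(37, 96), 24303), -1))), Pow(Add(1674, -14906), -1)) = Mul(Add(23969, Mul(Add(1000, -10927), Pow(Add(Add(Rational(-49, 36), 37), 24303), -1))), Pow(Add(1674, -14906), -1)) = Mul(Add(23969, Mul(-9927, Pow(Add(Rational(1283, 36), 24303), -1))), Pow(-13232, -1)) = Mul(Add(23969, Mul(-9927, Pow(Rational(876191, 36), -1))), Rational(-1, 13232)) = Mul(Add(23969, Mul(-9927, Rational(36, 876191))), Rational(-1, 13232)) = Mul(Add(23969, Rational(-357372, 876191)), Rational(-1, 13232)) = Mul(Rational(21001064707, 876191), Rational(-1, 13232)) = Rational(-21001064707, 11593759312)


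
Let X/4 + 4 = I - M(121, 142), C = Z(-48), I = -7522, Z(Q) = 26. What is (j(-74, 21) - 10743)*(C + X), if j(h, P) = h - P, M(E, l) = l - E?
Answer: 326895756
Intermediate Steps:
C = 26
X = -30188 (X = -16 + 4*(-7522 - (142 - 1*121)) = -16 + 4*(-7522 - (142 - 121)) = -16 + 4*(-7522 - 1*21) = -16 + 4*(-7522 - 21) = -16 + 4*(-7543) = -16 - 30172 = -30188)
(j(-74, 21) - 10743)*(C + X) = ((-74 - 1*21) - 10743)*(26 - 30188) = ((-74 - 21) - 10743)*(-30162) = (-95 - 10743)*(-30162) = -10838*(-30162) = 326895756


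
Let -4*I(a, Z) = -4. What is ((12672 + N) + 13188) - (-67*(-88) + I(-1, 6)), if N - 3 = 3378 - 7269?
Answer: 16075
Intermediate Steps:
I(a, Z) = 1 (I(a, Z) = -¼*(-4) = 1)
N = -3888 (N = 3 + (3378 - 7269) = 3 - 3891 = -3888)
((12672 + N) + 13188) - (-67*(-88) + I(-1, 6)) = ((12672 - 3888) + 13188) - (-67*(-88) + 1) = (8784 + 13188) - (5896 + 1) = 21972 - 1*5897 = 21972 - 5897 = 16075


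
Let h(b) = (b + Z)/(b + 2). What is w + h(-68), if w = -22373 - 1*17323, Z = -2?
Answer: -1309933/33 ≈ -39695.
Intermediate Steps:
h(b) = (-2 + b)/(2 + b) (h(b) = (b - 2)/(b + 2) = (-2 + b)/(2 + b))
w = -39696 (w = -22373 - 17323 = -39696)
w + h(-68) = -39696 + (-2 - 68)/(2 - 68) = -39696 - 70/(-66) = -39696 - 1/66*(-70) = -39696 + 35/33 = -1309933/33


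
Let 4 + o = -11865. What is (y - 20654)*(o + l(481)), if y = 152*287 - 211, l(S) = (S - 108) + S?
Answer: -250690385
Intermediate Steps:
o = -11869 (o = -4 - 11865 = -11869)
l(S) = -108 + 2*S (l(S) = (-108 + S) + S = -108 + 2*S)
y = 43413 (y = 43624 - 211 = 43413)
(y - 20654)*(o + l(481)) = (43413 - 20654)*(-11869 + (-108 + 2*481)) = 22759*(-11869 + (-108 + 962)) = 22759*(-11869 + 854) = 22759*(-11015) = -250690385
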